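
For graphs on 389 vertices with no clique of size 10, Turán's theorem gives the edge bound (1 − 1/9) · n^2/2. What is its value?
Turán density bound = (8/9) · 389^2/2 = 605284/9 ≈ 67253.7778

Turán's theorem: ex(n, K_{r+1}) is achieved by the complete r-partite Turán graph T(n, r) with parts as balanced as possible, and is at most (1 − 1/r) · n^2/2. For r = 9, n = 389: the density bound is (8/9) · 151321/2 = 605284/9 ≈ 67253.7778. The integer-valued extremum is e(T(389, 9)) = 67253, which is strictly less than the density bound 605284/9 since 9 ∤ 389 (the parts of T(389, 9) cannot all be equal).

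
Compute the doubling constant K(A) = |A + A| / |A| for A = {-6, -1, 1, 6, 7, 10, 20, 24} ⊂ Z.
K = |A + A| / |A| = 33/8

Enumerate A + A = {a + b : a, b ∈ A}. With |A| = 8, there are |A|^2 = 64 ordered sum pairs; collecting distinct values, A + A = {-12, -7, -5, -2, 0, 1, 2, 4, 5, 6, 7, 8, 9, 11, 12, 13, 14, 16, 17, 18, 19, 20, 21, 23, 25, 26, 27, 30, 31, 34, 40, 44, 48}, so |A + A| = 33. Thus K = 33/8. For comparison, the minimum possible |A + A| over all 8-element sets is 2·8 − 1 = 15 (so min K = 15/8), attained only by arithmetic progressions.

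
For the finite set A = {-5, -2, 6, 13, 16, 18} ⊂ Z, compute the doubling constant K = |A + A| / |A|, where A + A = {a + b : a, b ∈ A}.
K = |A + A| / |A| = 20/6 = 10/3

Enumerate A + A = {a + b : a, b ∈ A}. With |A| = 6, there are |A|^2 = 36 ordered sum pairs; collecting distinct values, A + A = {-10, -7, -4, 1, 4, 8, 11, 12, 13, 14, 16, 19, 22, 24, 26, 29, 31, 32, 34, 36}, so |A + A| = 20. Thus K = 20/6 = 10/3. For comparison, the minimum possible |A + A| over all 6-element sets is 2·6 − 1 = 11 (so min K = 11/6), attained only by arithmetic progressions.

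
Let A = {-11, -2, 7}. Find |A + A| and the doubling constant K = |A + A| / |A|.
K = |A + A| / |A| = 5/3

Enumerate A + A = {a + b : a, b ∈ A}. With |A| = 3, there are |A|^2 = 9 ordered sum pairs; collecting distinct values, A + A = {-22, -13, -4, 5, 14}, so |A + A| = 5. Thus K = 5/3. Here |A + A| = 2|A| − 1 = 5, the minimum possible — so K = 5/3 is minimal, which holds iff A is an arithmetic progression.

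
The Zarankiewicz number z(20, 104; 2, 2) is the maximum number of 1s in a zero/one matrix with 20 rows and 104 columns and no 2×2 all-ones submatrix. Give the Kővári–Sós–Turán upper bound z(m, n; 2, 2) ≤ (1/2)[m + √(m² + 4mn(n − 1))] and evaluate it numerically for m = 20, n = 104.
z(20, 104; 2, 2) ≤ (1/2)[20 + √(20² + 4·20·104·103)] = (1/2)[20 + √857360] = 472.9687

Kővári–Sós–Turán: let r_1, ..., r_20 be the row sums and z = Σ r_i the total number of 1s. Each pair of columns can share at most one row with both entries 1 (else a 2×2 all-ones block appears), so Σ_i C(r_i, 2) ≤ C(104, 2) = 5356. By convexity Σ_i C(r_i, 2) ≥ 20·C(z/20, 2) = z(z − 20)/(2·20), giving z² − 20z − 20·104·103 ≤ 0 and hence z ≤ (1/2)[20 + √(400 + 4·214240)] = (1/2)[20 + √857360] ≈ (1/2)(20 + 925.9374) = 472.9687.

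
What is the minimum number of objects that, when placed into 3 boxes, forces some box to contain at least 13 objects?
n = (13 − 1)·3 + 1 = 37

By the generalised pigeonhole principle, to guarantee some box contains ≥ r objects we need more than (r − 1) · k objects total. Threshold: n = (r − 1) · k + 1. With r = 13 and k = 3: n = 12 · 3 + 1 = 36 + 1 = 37. For n = 36 = 12 · 3, we can put exactly 12 objects in every box, avoiding 13 in any single one — so 37 is tight.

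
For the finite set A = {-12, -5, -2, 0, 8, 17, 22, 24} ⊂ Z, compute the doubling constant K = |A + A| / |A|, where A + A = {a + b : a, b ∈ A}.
K = |A + A| / |A| = 32/8 = 4

Enumerate A + A = {a + b : a, b ∈ A}. With |A| = 8, there are |A|^2 = 64 ordered sum pairs; collecting distinct values, A + A = {-24, -17, -14, -12, -10, -7, -5, -4, -2, 0, 3, 5, 6, 8, 10, 12, 15, 16, 17, 19, 20, 22, 24, 25, 30, 32, 34, 39, 41, 44, 46, 48}, so |A + A| = 32. Thus K = 32/8 = 4. For comparison, the minimum possible |A + A| over all 8-element sets is 2·8 − 1 = 15 (so min K = 15/8), attained only by arithmetic progressions.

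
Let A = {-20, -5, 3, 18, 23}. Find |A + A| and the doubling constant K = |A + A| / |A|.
K = |A + A| / |A| = 14/5

Enumerate A + A = {a + b : a, b ∈ A}. With |A| = 5, there are |A|^2 = 25 ordered sum pairs; collecting distinct values, A + A = {-40, -25, -17, -10, -2, 3, 6, 13, 18, 21, 26, 36, 41, 46}, so |A + A| = 14. Thus K = 14/5. For comparison, the minimum possible |A + A| over all 5-element sets is 2·5 − 1 = 9 (so min K = 9/5), attained only by arithmetic progressions.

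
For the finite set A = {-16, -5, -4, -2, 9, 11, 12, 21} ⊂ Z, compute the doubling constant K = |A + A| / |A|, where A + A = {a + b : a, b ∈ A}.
K = |A + A| / |A| = 31/8

Enumerate A + A = {a + b : a, b ∈ A}. With |A| = 8, there are |A|^2 = 64 ordered sum pairs; collecting distinct values, A + A = {-32, -21, -20, -18, -10, -9, -8, -7, -6, -5, -4, 4, 5, 6, 7, 8, 9, 10, 16, 17, 18, 19, 20, 21, 22, 23, 24, 30, 32, 33, 42}, so |A + A| = 31. Thus K = 31/8. For comparison, the minimum possible |A + A| over all 8-element sets is 2·8 − 1 = 15 (so min K = 15/8), attained only by arithmetic progressions.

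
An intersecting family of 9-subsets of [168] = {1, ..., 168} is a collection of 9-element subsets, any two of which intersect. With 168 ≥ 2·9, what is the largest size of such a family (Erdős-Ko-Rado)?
max |F| = C(167, 8) = 12655529067060

Erdős-Ko-Rado (1961): when n ≥ 2k, max |F| = C(n−1, k−1). The bound is attained by the star {A : i ∈ A} for any fixed i ∈ [n]. Here C(168−1, 9−1) = C(167, 8) = 12655529067060.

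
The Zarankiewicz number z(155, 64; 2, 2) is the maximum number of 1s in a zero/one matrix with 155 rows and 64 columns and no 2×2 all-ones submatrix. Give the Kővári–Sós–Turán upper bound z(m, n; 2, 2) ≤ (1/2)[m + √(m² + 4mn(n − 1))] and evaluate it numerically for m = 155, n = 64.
z(155, 64; 2, 2) ≤ (1/2)[155 + √(155² + 4·155·64·63)] = (1/2)[155 + √2523865] = 871.8338

Kővári–Sós–Turán: let r_1, ..., r_155 be the row sums and z = Σ r_i the total number of 1s. Each pair of columns can share at most one row with both entries 1 (else a 2×2 all-ones block appears), so Σ_i C(r_i, 2) ≤ C(64, 2) = 2016. By convexity Σ_i C(r_i, 2) ≥ 155·C(z/155, 2) = z(z − 155)/(2·155), giving z² − 155z − 155·64·63 ≤ 0 and hence z ≤ (1/2)[155 + √(24025 + 4·624960)] = (1/2)[155 + √2523865] ≈ (1/2)(155 + 1588.6677) = 871.8338.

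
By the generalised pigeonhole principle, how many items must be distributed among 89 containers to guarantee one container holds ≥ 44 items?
n = (44 − 1)·89 + 1 = 3828

By the generalised pigeonhole principle, to guarantee some box contains ≥ r objects we need more than (r − 1) · k objects total. Threshold: n = (r − 1) · k + 1. With r = 44 and k = 89: n = 43 · 89 + 1 = 3827 + 1 = 3828. For n = 3827 = 43 · 89, we can put exactly 43 objects in every box, avoiding 44 in any single one — so 3828 is tight.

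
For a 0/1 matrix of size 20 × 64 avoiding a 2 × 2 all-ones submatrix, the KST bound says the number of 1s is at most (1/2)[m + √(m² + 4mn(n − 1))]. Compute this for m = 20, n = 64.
z(20, 64; 2, 2) ≤ (1/2)[20 + √(20² + 4·20·64·63)] = (1/2)[20 + √322960] = 294.1478

Kővári–Sós–Turán: let r_1, ..., r_20 be the row sums and z = Σ r_i the total number of 1s. Each pair of columns can share at most one row with both entries 1 (else a 2×2 all-ones block appears), so Σ_i C(r_i, 2) ≤ C(64, 2) = 2016. By convexity Σ_i C(r_i, 2) ≥ 20·C(z/20, 2) = z(z − 20)/(2·20), giving z² − 20z − 20·64·63 ≤ 0 and hence z ≤ (1/2)[20 + √(400 + 4·80640)] = (1/2)[20 + √322960] ≈ (1/2)(20 + 568.2957) = 294.1478.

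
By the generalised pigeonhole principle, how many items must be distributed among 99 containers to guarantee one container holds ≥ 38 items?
n = (38 − 1)·99 + 1 = 3664

By the generalised pigeonhole principle, to guarantee some box contains ≥ r objects we need more than (r − 1) · k objects total. Threshold: n = (r − 1) · k + 1. With r = 38 and k = 99: n = 37 · 99 + 1 = 3663 + 1 = 3664. For n = 3663 = 37 · 99, we can put exactly 37 objects in every box, avoiding 38 in any single one — so 3664 is tight.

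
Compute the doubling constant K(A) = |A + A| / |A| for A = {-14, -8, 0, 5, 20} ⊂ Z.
K = |A + A| / |A| = 15/5 = 3

Enumerate A + A = {a + b : a, b ∈ A}. With |A| = 5, there are |A|^2 = 25 ordered sum pairs; collecting distinct values, A + A = {-28, -22, -16, -14, -9, -8, -3, 0, 5, 6, 10, 12, 20, 25, 40}, so |A + A| = 15. Thus K = 15/5 = 3. For comparison, the minimum possible |A + A| over all 5-element sets is 2·5 − 1 = 9 (so min K = 9/5), attained only by arithmetic progressions.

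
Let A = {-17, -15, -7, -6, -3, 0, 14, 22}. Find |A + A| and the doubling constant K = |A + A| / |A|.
K = |A + A| / |A| = 33/8

Enumerate A + A = {a + b : a, b ∈ A}. With |A| = 8, there are |A|^2 = 64 ordered sum pairs; collecting distinct values, A + A = {-34, -32, -30, -24, -23, -22, -21, -20, -18, -17, -15, -14, -13, -12, -10, -9, -7, -6, -3, -1, 0, 5, 7, 8, 11, 14, 15, 16, 19, 22, 28, 36, 44}, so |A + A| = 33. Thus K = 33/8. For comparison, the minimum possible |A + A| over all 8-element sets is 2·8 − 1 = 15 (so min K = 15/8), attained only by arithmetic progressions.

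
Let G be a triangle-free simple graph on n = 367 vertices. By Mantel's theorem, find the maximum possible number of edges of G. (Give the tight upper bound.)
ex(367, K_3) = ⌊367^2/4⌋ = 33672

Mantel (1907): a triangle-free graph on n vertices has at most ⌊n^2/4⌋ edges, with equality for the complete bipartite graph K_{⌊n/2⌋, ⌈n/2⌉}. For n = 367: ⌊367^2/4⌋ = ⌊134689/4⌋ = 33672. The extremal graph is K_{183, 184}, which has 183·184 = 33672 edges.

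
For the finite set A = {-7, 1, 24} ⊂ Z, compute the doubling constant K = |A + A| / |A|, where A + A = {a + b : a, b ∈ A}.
K = |A + A| / |A| = 6/3 = 2

Enumerate A + A = {a + b : a, b ∈ A}. With |A| = 3, there are |A|^2 = 9 ordered sum pairs; collecting distinct values, A + A = {-14, -6, 2, 17, 25, 48}, so |A + A| = 6. Thus K = 6/3 = 2. For comparison, the minimum possible |A + A| over all 3-element sets is 2·3 − 1 = 5 (so min K = 5/3), attained only by arithmetic progressions.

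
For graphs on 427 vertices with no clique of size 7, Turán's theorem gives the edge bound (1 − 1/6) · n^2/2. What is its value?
Turán density bound = (5/6) · 427^2/2 = 911645/12 ≈ 75970.4167

Turán's theorem: ex(n, K_{r+1}) is achieved by the complete r-partite Turán graph T(n, r) with parts as balanced as possible, and is at most (1 − 1/r) · n^2/2. For r = 6, n = 427: the density bound is (5/6) · 182329/2 = 911645/12 ≈ 75970.4167. The integer-valued extremum is e(T(427, 6)) = 75970, which is strictly less than the density bound 911645/12 since 6 ∤ 427 (the parts of T(427, 6) cannot all be equal).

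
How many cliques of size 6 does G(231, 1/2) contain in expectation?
E[# K_6] = C(231, 6) · (1/2)^C(6, 2) = 197656884271 / 2^15 ≈ 6032009.407684

For each 6-subset S of vertices (there are C(231, 6) = 197656884271 such S), let X_S = 1 if S induces a K_6 (all C(6, 2) = 15 edges present). Then P(X_S = 1) = (1/2)^15 = 1/32768. By linearity of expectation, E[# K_6] = C(231, 6) · (1/2)^15 = 197656884271 / 32768 ≈ 6032009.407684.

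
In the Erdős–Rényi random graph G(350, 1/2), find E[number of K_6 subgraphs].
E[# K_6] = C(350, 6) · (1/2)^C(6, 2) = 2445484347775 / 2^15 ≈ 74630259.636688

For each 6-subset S of vertices (there are C(350, 6) = 2445484347775 such S), let X_S = 1 if S induces a K_6 (all C(6, 2) = 15 edges present). Then P(X_S = 1) = (1/2)^15 = 1/32768. By linearity of expectation, E[# K_6] = C(350, 6) · (1/2)^15 = 2445484347775 / 32768 ≈ 74630259.636688.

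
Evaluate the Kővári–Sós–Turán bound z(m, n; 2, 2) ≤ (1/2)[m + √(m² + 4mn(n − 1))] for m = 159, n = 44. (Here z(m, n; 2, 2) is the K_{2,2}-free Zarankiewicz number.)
z(159, 44; 2, 2) ≤ (1/2)[159 + √(159² + 4·159·44·43)] = (1/2)[159 + √1228593] = 633.7096

Kővári–Sós–Turán: let r_1, ..., r_159 be the row sums and z = Σ r_i the total number of 1s. Each pair of columns can share at most one row with both entries 1 (else a 2×2 all-ones block appears), so Σ_i C(r_i, 2) ≤ C(44, 2) = 946. By convexity Σ_i C(r_i, 2) ≥ 159·C(z/159, 2) = z(z − 159)/(2·159), giving z² − 159z − 159·44·43 ≤ 0 and hence z ≤ (1/2)[159 + √(25281 + 4·300828)] = (1/2)[159 + √1228593] ≈ (1/2)(159 + 1108.4191) = 633.7096.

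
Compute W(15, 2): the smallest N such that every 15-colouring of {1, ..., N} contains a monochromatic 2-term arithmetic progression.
W(15, 2) = 15 + 1 = 16

A 2-term AP is any pair of integers, so a monochromatic 2-AP exists iff some colour is used at least twice. With 15 colours, the colouring i ↦ i on {1, ..., 15} uses each colour once, avoiding any monochromatic pair, so W(15, 2) > 15. For {1, ..., 16}, pigeonhole forces two integers of the same colour, which form a monochromatic 2-AP. Hence W(15, 2) = 16.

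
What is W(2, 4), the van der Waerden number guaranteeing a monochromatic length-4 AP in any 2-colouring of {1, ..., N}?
W(2, 4) = 35

This is a classical value, W(2, 4) = 35, established by combining an explicit 2-colouring of {1, ..., 34} with no monochromatic 4-AP (giving the lower bound W(2, 4) > 34) and a finite case analysis / exhaustive computer search showing every 2-colouring of {1, ..., 35} has such an AP.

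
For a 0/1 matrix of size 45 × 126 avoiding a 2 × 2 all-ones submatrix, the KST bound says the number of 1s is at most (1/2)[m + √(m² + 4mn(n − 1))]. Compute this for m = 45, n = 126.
z(45, 126; 2, 2) ≤ (1/2)[45 + √(45² + 4·45·126·125)] = (1/2)[45 + √2837025] = 864.6735

Kővári–Sós–Turán: let r_1, ..., r_45 be the row sums and z = Σ r_i the total number of 1s. Each pair of columns can share at most one row with both entries 1 (else a 2×2 all-ones block appears), so Σ_i C(r_i, 2) ≤ C(126, 2) = 7875. By convexity Σ_i C(r_i, 2) ≥ 45·C(z/45, 2) = z(z − 45)/(2·45), giving z² − 45z − 45·126·125 ≤ 0 and hence z ≤ (1/2)[45 + √(2025 + 4·708750)] = (1/2)[45 + √2837025] ≈ (1/2)(45 + 1684.3471) = 864.6735.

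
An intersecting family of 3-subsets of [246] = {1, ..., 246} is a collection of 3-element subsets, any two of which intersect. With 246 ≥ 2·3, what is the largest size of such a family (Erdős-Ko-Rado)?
max |F| = C(245, 2) = 29890

The Erdős-Ko-Rado theorem states: for n ≥ 2k, an intersecting family of k-subsets of an n-element set has size at most C(n − 1, k − 1), with equality for 'star' families {A ⊆ [n] : |A| = k, i ∈ A} (fix an element i). For n = 246, k = 3: C(245, 2) = 29890.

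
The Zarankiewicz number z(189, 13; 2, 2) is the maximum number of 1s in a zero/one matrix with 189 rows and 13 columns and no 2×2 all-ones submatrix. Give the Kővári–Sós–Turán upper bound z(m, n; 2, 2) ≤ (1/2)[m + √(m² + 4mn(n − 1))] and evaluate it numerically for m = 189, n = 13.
z(189, 13; 2, 2) ≤ (1/2)[189 + √(189² + 4·189·13·12)] = (1/2)[189 + √153657] = 290.4955

Kővári–Sós–Turán: let r_1, ..., r_189 be the row sums and z = Σ r_i the total number of 1s. Each pair of columns can share at most one row with both entries 1 (else a 2×2 all-ones block appears), so Σ_i C(r_i, 2) ≤ C(13, 2) = 78. By convexity Σ_i C(r_i, 2) ≥ 189·C(z/189, 2) = z(z − 189)/(2·189), giving z² − 189z − 189·13·12 ≤ 0 and hence z ≤ (1/2)[189 + √(35721 + 4·29484)] = (1/2)[189 + √153657] ≈ (1/2)(189 + 391.9911) = 290.4955.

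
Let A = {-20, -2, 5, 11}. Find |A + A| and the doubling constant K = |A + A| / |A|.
K = |A + A| / |A| = 10/4 = 5/2

Enumerate A + A = {a + b : a, b ∈ A}. With |A| = 4, there are |A|^2 = 16 ordered sum pairs; collecting distinct values, A + A = {-40, -22, -15, -9, -4, 3, 9, 10, 16, 22}, so |A + A| = 10. Thus K = 10/4 = 5/2. For comparison, the minimum possible |A + A| over all 4-element sets is 2·4 − 1 = 7 (so min K = 7/4), attained only by arithmetic progressions.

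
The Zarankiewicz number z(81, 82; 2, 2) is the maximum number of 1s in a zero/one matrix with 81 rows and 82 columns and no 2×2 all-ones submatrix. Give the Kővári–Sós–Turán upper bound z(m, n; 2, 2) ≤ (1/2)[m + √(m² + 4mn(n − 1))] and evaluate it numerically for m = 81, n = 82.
z(81, 82; 2, 2) ≤ (1/2)[81 + √(81² + 4·81·82·81)] = (1/2)[81 + √2158569] = 775.1035

Kővári–Sós–Turán: let r_1, ..., r_81 be the row sums and z = Σ r_i the total number of 1s. Each pair of columns can share at most one row with both entries 1 (else a 2×2 all-ones block appears), so Σ_i C(r_i, 2) ≤ C(82, 2) = 3321. By convexity Σ_i C(r_i, 2) ≥ 81·C(z/81, 2) = z(z − 81)/(2·81), giving z² − 81z − 81·82·81 ≤ 0 and hence z ≤ (1/2)[81 + √(6561 + 4·538002)] = (1/2)[81 + √2158569] ≈ (1/2)(81 + 1469.2069) = 775.1035.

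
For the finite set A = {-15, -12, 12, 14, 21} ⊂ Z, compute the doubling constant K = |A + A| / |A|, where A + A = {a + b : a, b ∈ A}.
K = |A + A| / |A| = 15/5 = 3

Enumerate A + A = {a + b : a, b ∈ A}. With |A| = 5, there are |A|^2 = 25 ordered sum pairs; collecting distinct values, A + A = {-30, -27, -24, -3, -1, 0, 2, 6, 9, 24, 26, 28, 33, 35, 42}, so |A + A| = 15. Thus K = 15/5 = 3. For comparison, the minimum possible |A + A| over all 5-element sets is 2·5 − 1 = 9 (so min K = 9/5), attained only by arithmetic progressions.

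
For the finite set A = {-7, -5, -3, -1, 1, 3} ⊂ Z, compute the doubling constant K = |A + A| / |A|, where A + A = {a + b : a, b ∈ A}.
K = |A + A| / |A| = 11/6

Enumerate A + A = {a + b : a, b ∈ A}. With |A| = 6, there are |A|^2 = 36 ordered sum pairs; collecting distinct values, A + A = {-14, -12, -10, -8, -6, -4, -2, 0, 2, 4, 6}, so |A + A| = 11. Thus K = 11/6. Here |A + A| = 2|A| − 1 = 11, the minimum possible — so K = 11/6 is minimal, which holds iff A is an arithmetic progression.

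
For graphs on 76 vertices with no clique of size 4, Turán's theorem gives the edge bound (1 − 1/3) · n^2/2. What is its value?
Turán density bound = (2/3) · 76^2/2 = 5776/3 ≈ 1925.3333

Turán's theorem: ex(n, K_{r+1}) is achieved by the complete r-partite Turán graph T(n, r) with parts as balanced as possible, and is at most (1 − 1/r) · n^2/2. For r = 3, n = 76: the density bound is (2/3) · 5776/2 = 5776/3 ≈ 1925.3333. The integer-valued extremum is e(T(76, 3)) = 1925, which is strictly less than the density bound 5776/3 since 3 ∤ 76 (the parts of T(76, 3) cannot all be equal).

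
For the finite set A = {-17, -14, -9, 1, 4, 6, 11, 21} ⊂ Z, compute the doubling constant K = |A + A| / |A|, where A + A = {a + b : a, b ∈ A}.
K = |A + A| / |A| = 28/8 = 7/2

Enumerate A + A = {a + b : a, b ∈ A}. With |A| = 8, there are |A|^2 = 64 ordered sum pairs; collecting distinct values, A + A = {-34, -31, -28, -26, -23, -18, -16, -13, -11, -10, -8, -6, -5, -3, 2, 4, 5, 7, 8, 10, 12, 15, 17, 22, 25, 27, 32, 42}, so |A + A| = 28. Thus K = 28/8 = 7/2. For comparison, the minimum possible |A + A| over all 8-element sets is 2·8 − 1 = 15 (so min K = 15/8), attained only by arithmetic progressions.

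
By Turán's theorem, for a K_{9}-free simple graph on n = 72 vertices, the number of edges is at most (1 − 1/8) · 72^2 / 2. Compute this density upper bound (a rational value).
Turán density bound = (7/8) · 72^2/2 = 2268

Turán's theorem: ex(n, K_{r+1}) is achieved by the complete r-partite Turán graph T(n, r) with parts as balanced as possible, and is at most (1 − 1/r) · n^2/2. For r = 8, n = 72: the density bound is (7/8) · 5184/2 = 2268. Since 8 ∣ 72, the Turán graph T(72, 8) has parts of equal size 9, and its edge count e(T(72, 8)) = 2268 attains the density bound exactly.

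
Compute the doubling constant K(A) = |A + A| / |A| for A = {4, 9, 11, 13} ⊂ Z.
K = |A + A| / |A| = 9/4

Enumerate A + A = {a + b : a, b ∈ A}. With |A| = 4, there are |A|^2 = 16 ordered sum pairs; collecting distinct values, A + A = {8, 13, 15, 17, 18, 20, 22, 24, 26}, so |A + A| = 9. Thus K = 9/4. For comparison, the minimum possible |A + A| over all 4-element sets is 2·4 − 1 = 7 (so min K = 7/4), attained only by arithmetic progressions.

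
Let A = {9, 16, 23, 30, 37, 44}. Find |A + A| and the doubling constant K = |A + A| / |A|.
K = |A + A| / |A| = 11/6

Enumerate A + A = {a + b : a, b ∈ A}. With |A| = 6, there are |A|^2 = 36 ordered sum pairs; collecting distinct values, A + A = {18, 25, 32, 39, 46, 53, 60, 67, 74, 81, 88}, so |A + A| = 11. Thus K = 11/6. Here |A + A| = 2|A| − 1 = 11, the minimum possible — so K = 11/6 is minimal, which holds iff A is an arithmetic progression.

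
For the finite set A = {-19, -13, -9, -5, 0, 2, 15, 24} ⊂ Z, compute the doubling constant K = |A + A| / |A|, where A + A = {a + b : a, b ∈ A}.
K = |A + A| / |A| = 33/8

Enumerate A + A = {a + b : a, b ∈ A}. With |A| = 8, there are |A|^2 = 64 ordered sum pairs; collecting distinct values, A + A = {-38, -32, -28, -26, -24, -22, -19, -18, -17, -14, -13, -11, -10, -9, -7, -5, -4, -3, 0, 2, 4, 5, 6, 10, 11, 15, 17, 19, 24, 26, 30, 39, 48}, so |A + A| = 33. Thus K = 33/8. For comparison, the minimum possible |A + A| over all 8-element sets is 2·8 − 1 = 15 (so min K = 15/8), attained only by arithmetic progressions.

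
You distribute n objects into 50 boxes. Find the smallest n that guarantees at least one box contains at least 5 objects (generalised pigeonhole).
n = (5 − 1)·50 + 1 = 201

By the generalised pigeonhole principle, to guarantee some box contains ≥ r objects we need more than (r − 1) · k objects total. Threshold: n = (r − 1) · k + 1. With r = 5 and k = 50: n = 4 · 50 + 1 = 200 + 1 = 201. For n = 200 = 4 · 50, we can put exactly 4 objects in every box, avoiding 5 in any single one — so 201 is tight.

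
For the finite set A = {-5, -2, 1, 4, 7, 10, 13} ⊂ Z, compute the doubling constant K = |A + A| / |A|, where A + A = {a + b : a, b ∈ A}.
K = |A + A| / |A| = 13/7

Enumerate A + A = {a + b : a, b ∈ A}. With |A| = 7, there are |A|^2 = 49 ordered sum pairs; collecting distinct values, A + A = {-10, -7, -4, -1, 2, 5, 8, 11, 14, 17, 20, 23, 26}, so |A + A| = 13. Thus K = 13/7. Here |A + A| = 2|A| − 1 = 13, the minimum possible — so K = 13/7 is minimal, which holds iff A is an arithmetic progression.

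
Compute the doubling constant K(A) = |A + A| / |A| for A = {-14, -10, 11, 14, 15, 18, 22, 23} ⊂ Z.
K = |A + A| / |A| = 29/8

Enumerate A + A = {a + b : a, b ∈ A}. With |A| = 8, there are |A|^2 = 64 ordered sum pairs; collecting distinct values, A + A = {-28, -24, -20, -3, 0, 1, 4, 5, 8, 9, 12, 13, 22, 25, 26, 28, 29, 30, 32, 33, 34, 36, 37, 38, 40, 41, 44, 45, 46}, so |A + A| = 29. Thus K = 29/8. For comparison, the minimum possible |A + A| over all 8-element sets is 2·8 − 1 = 15 (so min K = 15/8), attained only by arithmetic progressions.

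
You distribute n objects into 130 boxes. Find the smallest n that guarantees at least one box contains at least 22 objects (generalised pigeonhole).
n = (22 − 1)·130 + 1 = 2731

By the generalised pigeonhole principle, to guarantee some box contains ≥ r objects we need more than (r − 1) · k objects total. Threshold: n = (r − 1) · k + 1. With r = 22 and k = 130: n = 21 · 130 + 1 = 2730 + 1 = 2731. For n = 2730 = 21 · 130, we can put exactly 21 objects in every box, avoiding 22 in any single one — so 2731 is tight.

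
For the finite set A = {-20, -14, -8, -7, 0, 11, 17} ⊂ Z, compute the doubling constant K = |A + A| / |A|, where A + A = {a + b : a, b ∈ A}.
K = |A + A| / |A| = 24/7

Enumerate A + A = {a + b : a, b ∈ A}. With |A| = 7, there are |A|^2 = 49 ordered sum pairs; collecting distinct values, A + A = {-40, -34, -28, -27, -22, -21, -20, -16, -15, -14, -9, -8, -7, -3, 0, 3, 4, 9, 10, 11, 17, 22, 28, 34}, so |A + A| = 24. Thus K = 24/7. For comparison, the minimum possible |A + A| over all 7-element sets is 2·7 − 1 = 13 (so min K = 13/7), attained only by arithmetic progressions.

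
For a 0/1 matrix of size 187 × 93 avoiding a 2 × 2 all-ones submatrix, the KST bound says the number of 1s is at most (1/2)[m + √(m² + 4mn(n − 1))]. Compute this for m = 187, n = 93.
z(187, 93; 2, 2) ≤ (1/2)[187 + √(187² + 4·187·93·92)] = (1/2)[187 + √6434857] = 1361.851

Kővári–Sós–Turán: let r_1, ..., r_187 be the row sums and z = Σ r_i the total number of 1s. Each pair of columns can share at most one row with both entries 1 (else a 2×2 all-ones block appears), so Σ_i C(r_i, 2) ≤ C(93, 2) = 4278. By convexity Σ_i C(r_i, 2) ≥ 187·C(z/187, 2) = z(z − 187)/(2·187), giving z² − 187z − 187·93·92 ≤ 0 and hence z ≤ (1/2)[187 + √(34969 + 4·1599972)] = (1/2)[187 + √6434857] ≈ (1/2)(187 + 2536.702) = 1361.851.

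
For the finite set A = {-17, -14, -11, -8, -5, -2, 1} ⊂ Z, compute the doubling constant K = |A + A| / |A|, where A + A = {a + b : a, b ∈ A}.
K = |A + A| / |A| = 13/7

Enumerate A + A = {a + b : a, b ∈ A}. With |A| = 7, there are |A|^2 = 49 ordered sum pairs; collecting distinct values, A + A = {-34, -31, -28, -25, -22, -19, -16, -13, -10, -7, -4, -1, 2}, so |A + A| = 13. Thus K = 13/7. Here |A + A| = 2|A| − 1 = 13, the minimum possible — so K = 13/7 is minimal, which holds iff A is an arithmetic progression.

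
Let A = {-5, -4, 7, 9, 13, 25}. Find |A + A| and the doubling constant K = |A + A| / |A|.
K = |A + A| / |A| = 20/6 = 10/3

Enumerate A + A = {a + b : a, b ∈ A}. With |A| = 6, there are |A|^2 = 36 ordered sum pairs; collecting distinct values, A + A = {-10, -9, -8, 2, 3, 4, 5, 8, 9, 14, 16, 18, 20, 21, 22, 26, 32, 34, 38, 50}, so |A + A| = 20. Thus K = 20/6 = 10/3. For comparison, the minimum possible |A + A| over all 6-element sets is 2·6 − 1 = 11 (so min K = 11/6), attained only by arithmetic progressions.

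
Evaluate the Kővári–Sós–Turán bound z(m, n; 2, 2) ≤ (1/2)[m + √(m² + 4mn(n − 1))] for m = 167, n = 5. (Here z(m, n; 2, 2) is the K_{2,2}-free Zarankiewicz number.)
z(167, 5; 2, 2) ≤ (1/2)[167 + √(167² + 4·167·5·4)] = (1/2)[167 + √41249] = 185.0492

Kővári–Sós–Turán: let r_1, ..., r_167 be the row sums and z = Σ r_i the total number of 1s. Each pair of columns can share at most one row with both entries 1 (else a 2×2 all-ones block appears), so Σ_i C(r_i, 2) ≤ C(5, 2) = 10. By convexity Σ_i C(r_i, 2) ≥ 167·C(z/167, 2) = z(z − 167)/(2·167), giving z² − 167z − 167·5·4 ≤ 0 and hence z ≤ (1/2)[167 + √(27889 + 4·3340)] = (1/2)[167 + √41249] ≈ (1/2)(167 + 203.0985) = 185.0492.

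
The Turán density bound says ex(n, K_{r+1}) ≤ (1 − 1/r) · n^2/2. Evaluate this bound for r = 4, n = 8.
Turán density bound = (3/4) · 8^2/2 = 24

Turán's theorem: ex(n, K_{r+1}) is achieved by the complete r-partite Turán graph T(n, r) with parts as balanced as possible, and is at most (1 − 1/r) · n^2/2. For r = 4, n = 8: the density bound is (3/4) · 64/2 = 24. Since 4 ∣ 8, the Turán graph T(8, 4) has parts of equal size 2, and its edge count e(T(8, 4)) = 24 attains the density bound exactly.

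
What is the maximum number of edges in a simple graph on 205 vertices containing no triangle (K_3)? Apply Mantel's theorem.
ex(205, K_3) = ⌊205^2/4⌋ = 10506

Mantel (1907): a triangle-free graph on n vertices has at most ⌊n^2/4⌋ edges, with equality for the complete bipartite graph K_{⌊n/2⌋, ⌈n/2⌉}. For n = 205: ⌊205^2/4⌋ = ⌊42025/4⌋ = 10506. The extremal graph is K_{102, 103}, which has 102·103 = 10506 edges.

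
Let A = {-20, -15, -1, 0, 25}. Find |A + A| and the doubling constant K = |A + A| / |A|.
K = |A + A| / |A| = 15/5 = 3

Enumerate A + A = {a + b : a, b ∈ A}. With |A| = 5, there are |A|^2 = 25 ordered sum pairs; collecting distinct values, A + A = {-40, -35, -30, -21, -20, -16, -15, -2, -1, 0, 5, 10, 24, 25, 50}, so |A + A| = 15. Thus K = 15/5 = 3. For comparison, the minimum possible |A + A| over all 5-element sets is 2·5 − 1 = 9 (so min K = 9/5), attained only by arithmetic progressions.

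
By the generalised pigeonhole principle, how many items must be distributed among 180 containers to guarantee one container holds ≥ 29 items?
n = (29 − 1)·180 + 1 = 5041

By the generalised pigeonhole principle, to guarantee some box contains ≥ r objects we need more than (r − 1) · k objects total. Threshold: n = (r − 1) · k + 1. With r = 29 and k = 180: n = 28 · 180 + 1 = 5040 + 1 = 5041. For n = 5040 = 28 · 180, we can put exactly 28 objects in every box, avoiding 29 in any single one — so 5041 is tight.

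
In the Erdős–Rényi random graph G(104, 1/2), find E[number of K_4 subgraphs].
E[# K_4] = C(104, 4) · (1/2)^C(4, 2) = 4598126 / 2^6 = 2299063/32 = 71845.71875

For each 4-subset S of vertices (there are C(104, 4) = 4598126 such S), let X_S = 1 if S induces a K_4 (all C(4, 2) = 6 edges present). Then P(X_S = 1) = (1/2)^6 = 1/64. By linearity of expectation, E[# K_4] = C(104, 4) · (1/2)^6 = 4598126 / 64 = 2299063/32 = 71845.71875.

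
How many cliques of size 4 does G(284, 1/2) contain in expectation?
E[# K_4] = C(284, 4) · (1/2)^C(4, 2) = 265368251 / 2^6 = 4146378.921875

For each 4-subset S of vertices (there are C(284, 4) = 265368251 such S), let X_S = 1 if S induces a K_4 (all C(4, 2) = 6 edges present). Then P(X_S = 1) = (1/2)^6 = 1/64. By linearity of expectation, E[# K_4] = C(284, 4) · (1/2)^6 = 265368251 / 64 = 4146378.921875.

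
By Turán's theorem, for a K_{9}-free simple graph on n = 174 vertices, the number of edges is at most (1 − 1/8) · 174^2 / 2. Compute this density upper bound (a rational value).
Turán density bound = (7/8) · 174^2/2 = 52983/4 ≈ 13245.75

Turán's theorem: ex(n, K_{r+1}) is achieved by the complete r-partite Turán graph T(n, r) with parts as balanced as possible, and is at most (1 − 1/r) · n^2/2. For r = 8, n = 174: the density bound is (7/8) · 30276/2 = 52983/4 ≈ 13245.75. The integer-valued extremum is e(T(174, 8)) = 13245, which is strictly less than the density bound 52983/4 since 8 ∤ 174 (the parts of T(174, 8) cannot all be equal).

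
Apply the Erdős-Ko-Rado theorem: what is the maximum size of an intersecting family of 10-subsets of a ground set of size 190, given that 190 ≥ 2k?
max |F| = C(189, 9) = 698878653009537

Erdős-Ko-Rado (1961): when n ≥ 2k, max |F| = C(n−1, k−1). The bound is attained by the star {A : i ∈ A} for any fixed i ∈ [n]. Here C(190−1, 10−1) = C(189, 9) = 698878653009537.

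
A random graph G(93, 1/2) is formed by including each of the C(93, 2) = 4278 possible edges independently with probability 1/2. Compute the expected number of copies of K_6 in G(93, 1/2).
E[# K_6] = C(93, 6) · (1/2)^C(6, 2) = 762245484 / 2^15 = 190561371/8192 ≈ 23261.886108

For each 6-subset S of vertices (there are C(93, 6) = 762245484 such S), let X_S = 1 if S induces a K_6 (all C(6, 2) = 15 edges present). Then P(X_S = 1) = (1/2)^15 = 1/32768. By linearity of expectation, E[# K_6] = C(93, 6) · (1/2)^15 = 762245484 / 32768 = 190561371/8192 ≈ 23261.886108.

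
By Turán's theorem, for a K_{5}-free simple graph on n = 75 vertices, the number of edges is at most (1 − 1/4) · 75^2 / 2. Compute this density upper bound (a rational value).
Turán density bound = (3/4) · 75^2/2 = 16875/8 ≈ 2109.375

Turán's theorem: ex(n, K_{r+1}) is achieved by the complete r-partite Turán graph T(n, r) with parts as balanced as possible, and is at most (1 − 1/r) · n^2/2. For r = 4, n = 75: the density bound is (3/4) · 5625/2 = 16875/8 ≈ 2109.375. The integer-valued extremum is e(T(75, 4)) = 2109, which is strictly less than the density bound 16875/8 since 4 ∤ 75 (the parts of T(75, 4) cannot all be equal).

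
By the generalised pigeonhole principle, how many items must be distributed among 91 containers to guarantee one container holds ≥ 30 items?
n = (30 − 1)·91 + 1 = 2640

By the generalised pigeonhole principle, to guarantee some box contains ≥ r objects we need more than (r − 1) · k objects total. Threshold: n = (r − 1) · k + 1. With r = 30 and k = 91: n = 29 · 91 + 1 = 2639 + 1 = 2640. For n = 2639 = 29 · 91, we can put exactly 29 objects in every box, avoiding 30 in any single one — so 2640 is tight.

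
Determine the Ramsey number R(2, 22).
R(2, 22) = 22

R(2, k) = k for all k ≥ 2: in a 2-colouring of K_k, either some edge is red (a red K_2) or all edges are blue (a blue K_k). And K_{21} coloured all-blue has no blue K_22, so R(2, 22) > 21. Hence R(2, 22) = 22.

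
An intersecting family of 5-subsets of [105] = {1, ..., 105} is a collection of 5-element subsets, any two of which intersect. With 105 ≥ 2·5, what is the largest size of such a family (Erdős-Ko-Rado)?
max |F| = C(104, 4) = 4598126

Erdős-Ko-Rado (1961): when n ≥ 2k, max |F| = C(n−1, k−1). The bound is attained by the star {A : i ∈ A} for any fixed i ∈ [n]. Here C(105−1, 5−1) = C(104, 4) = 4598126.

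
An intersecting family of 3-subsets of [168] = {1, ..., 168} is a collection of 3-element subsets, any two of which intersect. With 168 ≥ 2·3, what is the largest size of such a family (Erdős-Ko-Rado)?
max |F| = C(167, 2) = 13861

The Erdős-Ko-Rado theorem states: for n ≥ 2k, an intersecting family of k-subsets of an n-element set has size at most C(n − 1, k − 1), with equality for 'star' families {A ⊆ [n] : |A| = k, i ∈ A} (fix an element i). For n = 168, k = 3: C(167, 2) = 13861.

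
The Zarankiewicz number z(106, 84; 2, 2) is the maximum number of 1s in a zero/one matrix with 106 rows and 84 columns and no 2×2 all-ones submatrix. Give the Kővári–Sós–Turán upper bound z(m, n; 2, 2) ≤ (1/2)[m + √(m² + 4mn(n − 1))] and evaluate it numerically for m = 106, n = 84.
z(106, 84; 2, 2) ≤ (1/2)[106 + √(106² + 4·106·84·83)] = (1/2)[106 + √2967364] = 914.3019

Kővári–Sós–Turán: let r_1, ..., r_106 be the row sums and z = Σ r_i the total number of 1s. Each pair of columns can share at most one row with both entries 1 (else a 2×2 all-ones block appears), so Σ_i C(r_i, 2) ≤ C(84, 2) = 3486. By convexity Σ_i C(r_i, 2) ≥ 106·C(z/106, 2) = z(z − 106)/(2·106), giving z² − 106z − 106·84·83 ≤ 0 and hence z ≤ (1/2)[106 + √(11236 + 4·739032)] = (1/2)[106 + √2967364] ≈ (1/2)(106 + 1722.6038) = 914.3019.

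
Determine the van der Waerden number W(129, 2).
W(129, 2) = 129 + 1 = 130

A 2-term AP is any pair of integers, so a monochromatic 2-AP exists iff some colour is used at least twice. With 129 colours, the colouring i ↦ i on {1, ..., 129} uses each colour once, avoiding any monochromatic pair, so W(129, 2) > 129. For {1, ..., 130}, pigeonhole forces two integers of the same colour, which form a monochromatic 2-AP. Hence W(129, 2) = 130.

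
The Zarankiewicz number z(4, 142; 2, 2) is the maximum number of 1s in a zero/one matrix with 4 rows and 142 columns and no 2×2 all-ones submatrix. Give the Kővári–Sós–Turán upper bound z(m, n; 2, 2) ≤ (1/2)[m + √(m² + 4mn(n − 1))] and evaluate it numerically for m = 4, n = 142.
z(4, 142; 2, 2) ≤ (1/2)[4 + √(4² + 4·4·142·141)] = (1/2)[4 + √320368] = 285.0053

Kővári–Sós–Turán: let r_1, ..., r_4 be the row sums and z = Σ r_i the total number of 1s. Each pair of columns can share at most one row with both entries 1 (else a 2×2 all-ones block appears), so Σ_i C(r_i, 2) ≤ C(142, 2) = 10011. By convexity Σ_i C(r_i, 2) ≥ 4·C(z/4, 2) = z(z − 4)/(2·4), giving z² − 4z − 4·142·141 ≤ 0 and hence z ≤ (1/2)[4 + √(16 + 4·80088)] = (1/2)[4 + √320368] ≈ (1/2)(4 + 566.0106) = 285.0053.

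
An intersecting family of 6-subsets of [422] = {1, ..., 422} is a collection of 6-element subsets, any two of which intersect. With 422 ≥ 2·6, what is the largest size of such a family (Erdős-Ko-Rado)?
max |F| = C(421, 5) = 107615914329

Erdős-Ko-Rado (1961): when n ≥ 2k, max |F| = C(n−1, k−1). The bound is attained by the star {A : i ∈ A} for any fixed i ∈ [n]. Here C(422−1, 6−1) = C(421, 5) = 107615914329.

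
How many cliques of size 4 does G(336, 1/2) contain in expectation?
E[# K_4] = C(336, 4) · (1/2)^C(4, 2) = 521631180 / 2^6 = 130407795/16 = 8150487.1875

For each 4-subset S of vertices (there are C(336, 4) = 521631180 such S), let X_S = 1 if S induces a K_4 (all C(4, 2) = 6 edges present). Then P(X_S = 1) = (1/2)^6 = 1/64. By linearity of expectation, E[# K_4] = C(336, 4) · (1/2)^6 = 521631180 / 64 = 130407795/16 = 8150487.1875.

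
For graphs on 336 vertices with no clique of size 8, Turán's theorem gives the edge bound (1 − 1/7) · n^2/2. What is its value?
Turán density bound = (6/7) · 336^2/2 = 48384

Turán's theorem: ex(n, K_{r+1}) is achieved by the complete r-partite Turán graph T(n, r) with parts as balanced as possible, and is at most (1 − 1/r) · n^2/2. For r = 7, n = 336: the density bound is (6/7) · 112896/2 = 48384. Since 7 ∣ 336, the Turán graph T(336, 7) has parts of equal size 48, and its edge count e(T(336, 7)) = 48384 attains the density bound exactly.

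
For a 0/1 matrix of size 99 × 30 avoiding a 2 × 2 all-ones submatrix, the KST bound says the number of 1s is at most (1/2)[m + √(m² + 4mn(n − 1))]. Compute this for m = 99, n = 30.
z(99, 30; 2, 2) ≤ (1/2)[99 + √(99² + 4·99·30·29)] = (1/2)[99 + √354321] = 347.1243

Kővári–Sós–Turán: let r_1, ..., r_99 be the row sums and z = Σ r_i the total number of 1s. Each pair of columns can share at most one row with both entries 1 (else a 2×2 all-ones block appears), so Σ_i C(r_i, 2) ≤ C(30, 2) = 435. By convexity Σ_i C(r_i, 2) ≥ 99·C(z/99, 2) = z(z − 99)/(2·99), giving z² − 99z − 99·30·29 ≤ 0 and hence z ≤ (1/2)[99 + √(9801 + 4·86130)] = (1/2)[99 + √354321] ≈ (1/2)(99 + 595.2487) = 347.1243.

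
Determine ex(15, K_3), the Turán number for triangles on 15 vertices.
ex(15, K_3) = ⌊15^2/4⌋ = 56

Mantel (1907): a triangle-free graph on n vertices has at most ⌊n^2/4⌋ edges, with equality for the complete bipartite graph K_{⌊n/2⌋, ⌈n/2⌉}. For n = 15: ⌊15^2/4⌋ = ⌊225/4⌋ = 56. The extremal graph is K_{7, 8}, which has 7·8 = 56 edges.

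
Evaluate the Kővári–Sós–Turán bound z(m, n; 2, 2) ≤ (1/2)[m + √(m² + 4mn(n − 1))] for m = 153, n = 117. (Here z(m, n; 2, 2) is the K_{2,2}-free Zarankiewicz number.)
z(153, 117; 2, 2) ≤ (1/2)[153 + √(153² + 4·153·117·116)] = (1/2)[153 + √8329473] = 1519.5413

Kővári–Sós–Turán: let r_1, ..., r_153 be the row sums and z = Σ r_i the total number of 1s. Each pair of columns can share at most one row with both entries 1 (else a 2×2 all-ones block appears), so Σ_i C(r_i, 2) ≤ C(117, 2) = 6786. By convexity Σ_i C(r_i, 2) ≥ 153·C(z/153, 2) = z(z − 153)/(2·153), giving z² − 153z − 153·117·116 ≤ 0 and hence z ≤ (1/2)[153 + √(23409 + 4·2076516)] = (1/2)[153 + √8329473] ≈ (1/2)(153 + 2886.0826) = 1519.5413.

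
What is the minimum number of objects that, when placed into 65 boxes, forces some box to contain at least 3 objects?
n = (3 − 1)·65 + 1 = 131

By the generalised pigeonhole principle, to guarantee some box contains ≥ r objects we need more than (r − 1) · k objects total. Threshold: n = (r − 1) · k + 1. With r = 3 and k = 65: n = 2 · 65 + 1 = 130 + 1 = 131. For n = 130 = 2 · 65, we can put exactly 2 objects in every box, avoiding 3 in any single one — so 131 is tight.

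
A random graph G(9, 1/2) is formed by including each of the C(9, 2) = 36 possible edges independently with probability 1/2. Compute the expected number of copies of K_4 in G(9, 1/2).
E[# K_4] = C(9, 4) · (1/2)^C(4, 2) = 126 / 2^6 = 63/32 = 1.96875

For each 4-subset S of vertices (there are C(9, 4) = 126 such S), let X_S = 1 if S induces a K_4 (all C(4, 2) = 6 edges present). Then P(X_S = 1) = (1/2)^6 = 1/64. By linearity of expectation, E[# K_4] = C(9, 4) · (1/2)^6 = 126 / 64 = 63/32 = 1.96875.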